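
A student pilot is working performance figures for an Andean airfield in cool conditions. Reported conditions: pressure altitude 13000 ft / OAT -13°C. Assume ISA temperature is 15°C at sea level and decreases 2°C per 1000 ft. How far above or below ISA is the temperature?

ISA-2°C

ISA temperature at 13000 ft = 15 − 2 × (13000/1000) = -11°C.
Deviation = OAT − ISA = -13 − (-11) = -2°C.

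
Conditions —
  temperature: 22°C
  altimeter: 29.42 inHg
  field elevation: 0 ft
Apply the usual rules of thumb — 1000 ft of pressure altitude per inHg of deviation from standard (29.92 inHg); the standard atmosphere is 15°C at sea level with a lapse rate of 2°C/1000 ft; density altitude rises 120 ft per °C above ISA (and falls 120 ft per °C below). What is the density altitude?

Pressure altitude = 0 + (29.92 − 29.42) × 1000 = 0 + (+500) = 500 ft.
ISA temperature at 500 ft = 15 − 2 × (500/1000) = 14°C.
ISA deviation = 22 − 14 = +8°C.
Density altitude = 500 + 120 × (8) = 1460 ft.

1460 ft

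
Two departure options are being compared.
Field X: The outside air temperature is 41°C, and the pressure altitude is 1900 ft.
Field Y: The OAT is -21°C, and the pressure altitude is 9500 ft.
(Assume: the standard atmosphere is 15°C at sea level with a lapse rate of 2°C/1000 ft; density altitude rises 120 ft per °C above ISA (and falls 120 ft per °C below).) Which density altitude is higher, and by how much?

Field Y by 1984 ft

Field X: ISA temp = 11.2°C, deviation +29.8°C, DA = 1900 + 120 × 29.8 = 5476 ft.
Field Y: ISA temp = -4°C, deviation -17°C, DA = 9500 + 120 × (-17) = 7460 ft.
Field Y is higher by 7460 − 5476 = 1984 ft.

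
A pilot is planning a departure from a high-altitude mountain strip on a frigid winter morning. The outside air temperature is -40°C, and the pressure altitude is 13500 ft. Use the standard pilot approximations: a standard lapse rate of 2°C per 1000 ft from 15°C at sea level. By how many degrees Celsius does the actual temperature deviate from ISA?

ISA-28°C

ISA temperature at 13500 ft = 15 − 2 × (13500/1000) = -12°C.
Deviation = OAT − ISA = -40 − (-12) = -28°C.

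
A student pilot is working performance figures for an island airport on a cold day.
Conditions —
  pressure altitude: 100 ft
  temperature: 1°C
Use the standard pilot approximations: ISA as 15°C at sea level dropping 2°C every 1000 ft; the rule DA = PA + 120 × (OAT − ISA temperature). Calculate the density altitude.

ISA temperature at 100 ft = 15 − 2 × (100/1000) = 14.8°C.
ISA deviation = 1 − 14.8 = -13.8°C.
Density altitude = 100 + 120 × (-13.8) = 100 + (-1656) = -1556 ft.

-1556 ft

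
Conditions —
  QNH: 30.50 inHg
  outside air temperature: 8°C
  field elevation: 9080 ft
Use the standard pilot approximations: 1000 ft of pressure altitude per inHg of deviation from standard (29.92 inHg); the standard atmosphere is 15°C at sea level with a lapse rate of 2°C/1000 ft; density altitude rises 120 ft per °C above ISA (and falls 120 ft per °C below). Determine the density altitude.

Pressure altitude = 9080 + (29.92 − 30.50) × 1000 = 9080 + (-580) = 8500 ft.
ISA temperature at 8500 ft = 15 − 2 × (8500/1000) = -2°C.
ISA deviation = 8 − (-2) = +10°C.
Density altitude = 8500 + 120 × (10) = 9700 ft.

9700 ft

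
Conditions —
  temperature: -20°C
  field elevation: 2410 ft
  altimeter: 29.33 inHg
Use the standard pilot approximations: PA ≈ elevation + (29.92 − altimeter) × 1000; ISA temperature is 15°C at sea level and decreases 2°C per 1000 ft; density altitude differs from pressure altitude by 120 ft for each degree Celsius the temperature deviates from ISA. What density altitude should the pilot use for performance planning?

Pressure altitude = 2410 + (29.92 − 29.33) × 1000 = 2410 + (+590) = 3000 ft.
ISA temperature at 3000 ft = 15 − 2 × (3000/1000) = 9°C.
ISA deviation = -20 − 9 = -29°C.
Density altitude = 3000 + 120 × (-29) = -480 ft.

-480 ft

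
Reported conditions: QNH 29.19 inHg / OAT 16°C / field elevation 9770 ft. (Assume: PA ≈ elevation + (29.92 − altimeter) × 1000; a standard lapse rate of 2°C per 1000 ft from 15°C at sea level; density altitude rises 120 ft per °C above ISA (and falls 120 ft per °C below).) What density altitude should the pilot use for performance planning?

13140 ft

Pressure altitude = 9770 + (29.92 − 29.19) × 1000 = 9770 + (+730) = 10500 ft.
ISA temperature at 10500 ft = 15 − 2 × (10500/1000) = -6°C.
ISA deviation = 16 − (-6) = +22°C.
Density altitude = 10500 + 120 × (22) = 13140 ft.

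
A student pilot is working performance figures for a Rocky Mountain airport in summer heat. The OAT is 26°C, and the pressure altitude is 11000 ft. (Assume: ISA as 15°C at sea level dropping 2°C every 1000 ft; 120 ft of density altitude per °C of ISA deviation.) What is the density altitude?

ISA temperature at 11000 ft = 15 − 2 × (11000/1000) = -7°C.
ISA deviation = 26 − (-7) = +33°C.
Density altitude = 11000 + 120 × (33) = 11000 + (+3960) = 14960 ft.

14960 ft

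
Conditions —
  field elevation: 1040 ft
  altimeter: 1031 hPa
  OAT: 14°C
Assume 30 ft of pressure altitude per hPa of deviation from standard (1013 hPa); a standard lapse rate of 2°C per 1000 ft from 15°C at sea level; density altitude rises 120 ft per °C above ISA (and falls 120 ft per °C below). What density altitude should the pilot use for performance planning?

500 ft

Pressure altitude = 1040 + (1013 − 1031) × 30 = 1040 + (-540) = 500 ft.
ISA temperature at 500 ft = 15 − 2 × (500/1000) = 14°C.
ISA deviation = 14 − 14 = 0°C.
Density altitude = 500 + 120 × (0) = 500 ft.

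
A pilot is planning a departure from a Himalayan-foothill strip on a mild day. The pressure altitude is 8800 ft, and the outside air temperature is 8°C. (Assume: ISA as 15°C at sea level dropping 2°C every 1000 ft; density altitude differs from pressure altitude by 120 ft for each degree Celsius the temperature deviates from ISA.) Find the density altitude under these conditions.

ISA temperature at 8800 ft = 15 − 2 × (8800/1000) = -2.6°C.
ISA deviation = 8 − (-2.6) = +10.6°C.
Density altitude = 8800 + 120 × (10.6) = 8800 + (+1272) = 10072 ft.

10072 ft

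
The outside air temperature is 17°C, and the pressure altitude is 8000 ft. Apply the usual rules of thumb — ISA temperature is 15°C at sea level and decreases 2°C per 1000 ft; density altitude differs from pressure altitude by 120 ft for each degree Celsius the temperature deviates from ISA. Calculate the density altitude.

10160 ft

ISA temperature at 8000 ft = 15 − 2 × (8000/1000) = -1°C.
ISA deviation = 17 − (-1) = +18°C.
Density altitude = 8000 + 120 × (18) = 8000 + (+2160) = 10160 ft.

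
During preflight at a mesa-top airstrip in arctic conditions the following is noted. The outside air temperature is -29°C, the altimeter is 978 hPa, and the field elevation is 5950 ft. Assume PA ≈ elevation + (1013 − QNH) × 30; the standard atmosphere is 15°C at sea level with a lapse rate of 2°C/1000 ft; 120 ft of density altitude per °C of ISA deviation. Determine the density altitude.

Pressure altitude = 5950 + (1013 − 978) × 30 = 5950 + (+1050) = 7000 ft.
ISA temperature at 7000 ft = 15 − 2 × (7000/1000) = 1°C.
ISA deviation = -29 − 1 = -30°C.
Density altitude = 7000 + 120 × (-30) = 3400 ft.

3400 ft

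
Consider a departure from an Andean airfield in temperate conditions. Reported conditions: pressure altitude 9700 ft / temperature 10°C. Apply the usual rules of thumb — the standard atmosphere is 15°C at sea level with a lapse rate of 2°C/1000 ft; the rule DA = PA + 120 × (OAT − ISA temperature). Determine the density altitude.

11428 ft

ISA temperature at 9700 ft = 15 − 2 × (9700/1000) = -4.4°C.
ISA deviation = 10 − (-4.4) = +14.4°C.
Density altitude = 9700 + 120 × (14.4) = 9700 + (+1728) = 11428 ft.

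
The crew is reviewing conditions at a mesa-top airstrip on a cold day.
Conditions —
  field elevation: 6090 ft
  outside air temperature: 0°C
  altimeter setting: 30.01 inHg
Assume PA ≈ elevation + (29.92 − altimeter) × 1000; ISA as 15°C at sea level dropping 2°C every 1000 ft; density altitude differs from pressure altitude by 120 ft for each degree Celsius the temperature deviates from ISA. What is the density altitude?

5640 ft

Pressure altitude = 6090 + (29.92 − 30.01) × 1000 = 6090 + (-90) = 6000 ft.
ISA temperature at 6000 ft = 15 − 2 × (6000/1000) = 3°C.
ISA deviation = 0 − 3 = -3°C.
Density altitude = 6000 + 120 × (-3) = 5640 ft.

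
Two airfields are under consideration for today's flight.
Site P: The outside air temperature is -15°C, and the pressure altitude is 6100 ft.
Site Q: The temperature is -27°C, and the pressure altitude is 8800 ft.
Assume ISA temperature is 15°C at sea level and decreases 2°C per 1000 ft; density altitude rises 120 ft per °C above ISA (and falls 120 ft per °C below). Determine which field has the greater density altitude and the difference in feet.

Site P: ISA temp = 2.8°C, deviation -17.8°C, DA = 6100 + 120 × (-17.8) = 3964 ft.
Site Q: ISA temp = -2.6°C, deviation -24.4°C, DA = 8800 + 120 × (-24.4) = 5872 ft.
Site Q is higher by 5872 − 3964 = 1908 ft.

Site Q by 1908 ft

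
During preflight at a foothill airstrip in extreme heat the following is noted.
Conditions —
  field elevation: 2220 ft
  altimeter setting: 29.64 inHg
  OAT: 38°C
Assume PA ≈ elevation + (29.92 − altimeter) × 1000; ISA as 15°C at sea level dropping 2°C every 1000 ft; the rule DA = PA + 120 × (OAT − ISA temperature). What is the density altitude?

5860 ft

Pressure altitude = 2220 + (29.92 − 29.64) × 1000 = 2220 + (+280) = 2500 ft.
ISA temperature at 2500 ft = 15 − 2 × (2500/1000) = 10°C.
ISA deviation = 38 − 10 = +28°C.
Density altitude = 2500 + 120 × (28) = 5860 ft.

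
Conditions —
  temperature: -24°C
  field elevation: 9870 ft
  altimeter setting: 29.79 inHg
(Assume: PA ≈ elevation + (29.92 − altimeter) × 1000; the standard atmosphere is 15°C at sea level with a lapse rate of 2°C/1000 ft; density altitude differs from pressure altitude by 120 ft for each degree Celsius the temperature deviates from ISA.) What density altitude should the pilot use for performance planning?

7720 ft

Pressure altitude = 9870 + (29.92 − 29.79) × 1000 = 9870 + (+130) = 10000 ft.
ISA temperature at 10000 ft = 15 − 2 × (10000/1000) = -5°C.
ISA deviation = -24 − (-5) = -19°C.
Density altitude = 10000 + 120 × (-19) = 7720 ft.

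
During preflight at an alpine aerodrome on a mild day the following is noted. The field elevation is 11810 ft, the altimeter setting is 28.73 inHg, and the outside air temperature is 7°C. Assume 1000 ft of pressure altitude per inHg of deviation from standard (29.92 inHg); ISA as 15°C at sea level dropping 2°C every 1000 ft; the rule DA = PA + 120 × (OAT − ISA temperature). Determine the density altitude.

Pressure altitude = 11810 + (29.92 − 28.73) × 1000 = 11810 + (+1190) = 13000 ft.
ISA temperature at 13000 ft = 15 − 2 × (13000/1000) = -11°C.
ISA deviation = 7 − (-11) = +18°C.
Density altitude = 13000 + 120 × (18) = 15160 ft.

15160 ft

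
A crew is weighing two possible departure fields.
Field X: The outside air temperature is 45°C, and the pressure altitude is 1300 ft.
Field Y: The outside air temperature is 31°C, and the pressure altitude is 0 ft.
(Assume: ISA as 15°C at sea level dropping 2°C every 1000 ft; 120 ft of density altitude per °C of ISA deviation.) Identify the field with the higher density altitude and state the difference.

Field X: ISA temp = 12.4°C, deviation +32.6°C, DA = 1300 + 120 × 32.6 = 5212 ft.
Field Y: ISA temp = 15°C, deviation +16°C, DA = 0 + 120 × 16 = 1920 ft.
Field X is higher by 5212 − 1920 = 3292 ft.

Field X by 3292 ft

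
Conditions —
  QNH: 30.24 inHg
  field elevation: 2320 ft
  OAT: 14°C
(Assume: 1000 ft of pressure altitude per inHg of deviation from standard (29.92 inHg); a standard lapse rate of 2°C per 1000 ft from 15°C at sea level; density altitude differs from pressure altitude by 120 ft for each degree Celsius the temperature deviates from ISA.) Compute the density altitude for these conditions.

2360 ft

Pressure altitude = 2320 + (29.92 − 30.24) × 1000 = 2320 + (-320) = 2000 ft.
ISA temperature at 2000 ft = 15 − 2 × (2000/1000) = 11°C.
ISA deviation = 14 − 11 = +3°C.
Density altitude = 2000 + 120 × (3) = 2360 ft.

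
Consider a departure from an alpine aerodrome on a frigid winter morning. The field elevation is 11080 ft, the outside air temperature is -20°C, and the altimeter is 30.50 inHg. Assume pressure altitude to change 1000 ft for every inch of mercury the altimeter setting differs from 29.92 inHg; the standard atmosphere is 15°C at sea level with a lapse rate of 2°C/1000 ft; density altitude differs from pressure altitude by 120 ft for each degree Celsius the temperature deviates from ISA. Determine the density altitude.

8820 ft

Pressure altitude = 11080 + (29.92 − 30.50) × 1000 = 11080 + (-580) = 10500 ft.
ISA temperature at 10500 ft = 15 − 2 × (10500/1000) = -6°C.
ISA deviation = -20 − (-6) = -14°C.
Density altitude = 10500 + 120 × (-14) = 8820 ft.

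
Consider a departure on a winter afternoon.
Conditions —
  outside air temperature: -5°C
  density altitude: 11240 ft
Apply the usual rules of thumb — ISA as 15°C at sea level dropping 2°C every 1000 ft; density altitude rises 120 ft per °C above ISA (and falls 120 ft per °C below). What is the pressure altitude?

DA = PA + 120 × (OAT − (15 − 2·PA/1000)) = PA + 120·OAT − 1800 + 0.24·PA = 1.24·PA + 120·OAT − 1800.
So 1.24·PA = 11240 − 120 × (-5) + 1800 = 13640.
PA = 13640 / 1.24 = 11000 ft.

11000 ft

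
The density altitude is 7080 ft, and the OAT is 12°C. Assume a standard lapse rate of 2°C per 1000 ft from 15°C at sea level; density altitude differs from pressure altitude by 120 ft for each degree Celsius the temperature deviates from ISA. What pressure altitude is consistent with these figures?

6000 ft

DA = PA + 120 × (OAT − (15 − 2·PA/1000)) = PA + 120·OAT − 1800 + 0.24·PA = 1.24·PA + 120·OAT − 1800.
So 1.24·PA = 7080 − 120 × 12 + 1800 = 7440.
PA = 7440 / 1.24 = 6000 ft.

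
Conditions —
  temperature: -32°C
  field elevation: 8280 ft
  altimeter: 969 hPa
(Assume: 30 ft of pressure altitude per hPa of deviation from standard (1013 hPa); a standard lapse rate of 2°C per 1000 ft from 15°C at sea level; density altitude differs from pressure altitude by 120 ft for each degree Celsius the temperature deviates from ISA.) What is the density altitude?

Pressure altitude = 8280 + (1013 − 969) × 30 = 8280 + (+1320) = 9600 ft.
ISA temperature at 9600 ft = 15 − 2 × (9600/1000) = -4.2°C.
ISA deviation = -32 − (-4.2) = -27.8°C.
Density altitude = 9600 + 120 × (-27.8) = 6264 ft.

6264 ft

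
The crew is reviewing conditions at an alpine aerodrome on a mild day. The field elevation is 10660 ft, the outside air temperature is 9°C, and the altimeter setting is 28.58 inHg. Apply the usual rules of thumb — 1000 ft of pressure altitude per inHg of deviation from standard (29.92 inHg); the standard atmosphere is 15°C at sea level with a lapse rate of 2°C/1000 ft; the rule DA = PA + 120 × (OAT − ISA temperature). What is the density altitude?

Pressure altitude = 10660 + (29.92 − 28.58) × 1000 = 10660 + (+1340) = 12000 ft.
ISA temperature at 12000 ft = 15 − 2 × (12000/1000) = -9°C.
ISA deviation = 9 − (-9) = +18°C.
Density altitude = 12000 + 120 × (18) = 14160 ft.

14160 ft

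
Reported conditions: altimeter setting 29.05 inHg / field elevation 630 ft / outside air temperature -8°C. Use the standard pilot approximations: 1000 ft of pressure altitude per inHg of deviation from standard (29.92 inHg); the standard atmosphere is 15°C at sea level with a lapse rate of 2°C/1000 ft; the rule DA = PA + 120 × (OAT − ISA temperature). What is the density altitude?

-900 ft

Pressure altitude = 630 + (29.92 − 29.05) × 1000 = 630 + (+870) = 1500 ft.
ISA temperature at 1500 ft = 15 − 2 × (1500/1000) = 12°C.
ISA deviation = -8 − 12 = -20°C.
Density altitude = 1500 + 120 × (-20) = -900 ft.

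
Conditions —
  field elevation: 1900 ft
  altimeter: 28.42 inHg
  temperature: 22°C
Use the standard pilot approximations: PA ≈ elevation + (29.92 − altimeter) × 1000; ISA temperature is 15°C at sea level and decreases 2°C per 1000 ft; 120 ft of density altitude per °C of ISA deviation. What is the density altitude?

Pressure altitude = 1900 + (29.92 − 28.42) × 1000 = 1900 + (+1500) = 3400 ft.
ISA temperature at 3400 ft = 15 − 2 × (3400/1000) = 8.2°C.
ISA deviation = 22 − 8.2 = +13.8°C.
Density altitude = 3400 + 120 × (13.8) = 5056 ft.

5056 ft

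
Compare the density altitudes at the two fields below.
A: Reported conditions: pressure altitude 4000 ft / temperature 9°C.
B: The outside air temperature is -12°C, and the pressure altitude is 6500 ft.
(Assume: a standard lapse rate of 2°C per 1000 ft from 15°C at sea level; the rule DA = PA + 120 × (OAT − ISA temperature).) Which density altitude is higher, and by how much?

B by 580 ft

A: ISA temp = 7°C, deviation +2°C, DA = 4000 + 120 × 2 = 4240 ft.
B: ISA temp = 2°C, deviation -14°C, DA = 6500 + 120 × (-14) = 4820 ft.
B is higher by 4820 − 4240 = 580 ft.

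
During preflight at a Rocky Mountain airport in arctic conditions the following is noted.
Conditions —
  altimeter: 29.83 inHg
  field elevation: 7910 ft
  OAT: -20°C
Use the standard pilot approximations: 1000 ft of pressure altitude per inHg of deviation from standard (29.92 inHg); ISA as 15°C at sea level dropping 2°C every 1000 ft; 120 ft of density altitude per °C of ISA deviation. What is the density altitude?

5720 ft

Pressure altitude = 7910 + (29.92 − 29.83) × 1000 = 7910 + (+90) = 8000 ft.
ISA temperature at 8000 ft = 15 − 2 × (8000/1000) = -1°C.
ISA deviation = -20 − (-1) = -19°C.
Density altitude = 8000 + 120 × (-19) = 5720 ft.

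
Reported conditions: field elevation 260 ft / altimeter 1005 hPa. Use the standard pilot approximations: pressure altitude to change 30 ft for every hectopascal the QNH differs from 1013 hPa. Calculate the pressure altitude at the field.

500 ft

Pressure correction = (1013 − 1005) × 30 = +240 ft.
Pressure altitude = 260 + (+240) = 500 ft.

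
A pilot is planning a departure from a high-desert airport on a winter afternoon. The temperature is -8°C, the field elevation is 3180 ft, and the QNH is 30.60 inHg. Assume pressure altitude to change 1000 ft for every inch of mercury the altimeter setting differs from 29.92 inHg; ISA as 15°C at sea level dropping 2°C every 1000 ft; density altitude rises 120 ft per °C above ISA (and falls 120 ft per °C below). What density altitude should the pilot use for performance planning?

Pressure altitude = 3180 + (29.92 − 30.60) × 1000 = 3180 + (-680) = 2500 ft.
ISA temperature at 2500 ft = 15 − 2 × (2500/1000) = 10°C.
ISA deviation = -8 − 10 = -18°C.
Density altitude = 2500 + 120 × (-18) = 340 ft.

340 ft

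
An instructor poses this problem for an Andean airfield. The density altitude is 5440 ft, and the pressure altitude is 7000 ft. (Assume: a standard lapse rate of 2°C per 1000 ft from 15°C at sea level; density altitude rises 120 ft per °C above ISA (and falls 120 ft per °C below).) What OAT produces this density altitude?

-12°C

Density altitude − pressure altitude = 5440 − 7000 = -1560 ft.
At 120 ft/°C that is an ISA deviation of -1560/120 = -13°C.
ISA temperature at 7000 ft = 15 − 2 × (7000/1000) = 1°C.
OAT = ISA + deviation = 1 + (-13) = -12°C.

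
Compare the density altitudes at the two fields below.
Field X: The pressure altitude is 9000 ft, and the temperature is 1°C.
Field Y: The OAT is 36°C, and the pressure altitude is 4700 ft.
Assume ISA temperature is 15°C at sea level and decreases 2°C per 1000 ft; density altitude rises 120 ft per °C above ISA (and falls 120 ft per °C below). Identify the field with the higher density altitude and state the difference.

Field X: ISA temp = -3°C, deviation +4°C, DA = 9000 + 120 × 4 = 9480 ft.
Field Y: ISA temp = 5.6°C, deviation +30.4°C, DA = 4700 + 120 × 30.4 = 8348 ft.
Field X is higher by 9480 − 8348 = 1132 ft.

Field X by 1132 ft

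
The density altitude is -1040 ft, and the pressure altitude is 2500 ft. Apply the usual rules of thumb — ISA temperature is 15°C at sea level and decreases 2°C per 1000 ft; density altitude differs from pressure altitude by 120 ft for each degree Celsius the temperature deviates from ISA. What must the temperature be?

-19.5°C

Density altitude − pressure altitude = -1040 − 2500 = -3540 ft.
At 120 ft/°C that is an ISA deviation of -3540/120 = -29.5°C.
ISA temperature at 2500 ft = 15 − 2 × (2500/1000) = 10°C.
OAT = ISA + deviation = 10 + (-29.5) = -19.5°C.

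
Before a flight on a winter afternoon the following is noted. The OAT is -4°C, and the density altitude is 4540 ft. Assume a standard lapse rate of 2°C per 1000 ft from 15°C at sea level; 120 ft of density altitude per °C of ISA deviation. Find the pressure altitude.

5500 ft

DA = PA + 120 × (OAT − (15 − 2·PA/1000)) = PA + 120·OAT − 1800 + 0.24·PA = 1.24·PA + 120·OAT − 1800.
So 1.24·PA = 4540 − 120 × (-4) + 1800 = 6820.
PA = 6820 / 1.24 = 5500 ft.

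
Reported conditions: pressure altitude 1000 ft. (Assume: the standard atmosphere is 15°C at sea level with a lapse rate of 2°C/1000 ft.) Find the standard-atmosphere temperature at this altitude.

13°C

ISA temperature = 15 − 2 × (1000/1000) = 15 − 2 = 13°C.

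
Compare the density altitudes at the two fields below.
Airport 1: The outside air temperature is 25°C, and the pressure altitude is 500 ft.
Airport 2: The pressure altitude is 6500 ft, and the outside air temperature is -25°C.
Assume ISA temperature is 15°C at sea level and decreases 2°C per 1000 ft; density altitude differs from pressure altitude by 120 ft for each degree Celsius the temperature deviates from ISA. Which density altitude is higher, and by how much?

Airport 2 by 1440 ft

Airport 1: ISA temp = 14°C, deviation +11°C, DA = 500 + 120 × 11 = 1820 ft.
Airport 2: ISA temp = 2°C, deviation -27°C, DA = 6500 + 120 × (-27) = 3260 ft.
Airport 2 is higher by 3260 − 1820 = 1440 ft.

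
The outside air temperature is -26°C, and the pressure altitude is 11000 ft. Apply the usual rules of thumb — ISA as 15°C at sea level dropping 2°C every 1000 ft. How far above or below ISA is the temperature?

ISA temperature at 11000 ft = 15 − 2 × (11000/1000) = -7°C.
Deviation = OAT − ISA = -26 − (-7) = -19°C.

ISA-19°C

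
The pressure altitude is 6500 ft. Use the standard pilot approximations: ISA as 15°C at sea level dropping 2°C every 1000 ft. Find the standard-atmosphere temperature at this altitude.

2°C

ISA temperature = 15 − 2 × (6500/1000) = 15 − 13 = 2°C.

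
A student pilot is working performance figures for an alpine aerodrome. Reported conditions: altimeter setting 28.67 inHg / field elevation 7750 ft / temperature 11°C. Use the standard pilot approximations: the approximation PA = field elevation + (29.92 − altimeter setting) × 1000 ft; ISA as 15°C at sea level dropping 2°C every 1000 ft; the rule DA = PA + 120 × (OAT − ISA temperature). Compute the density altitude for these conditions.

Pressure altitude = 7750 + (29.92 − 28.67) × 1000 = 7750 + (+1250) = 9000 ft.
ISA temperature at 9000 ft = 15 − 2 × (9000/1000) = -3°C.
ISA deviation = 11 − (-3) = +14°C.
Density altitude = 9000 + 120 × (14) = 10680 ft.

10680 ft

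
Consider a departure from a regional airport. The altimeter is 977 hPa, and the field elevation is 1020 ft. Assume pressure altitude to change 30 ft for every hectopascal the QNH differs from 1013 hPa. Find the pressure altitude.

Pressure correction = (1013 − 977) × 30 = +1080 ft.
Pressure altitude = 1020 + (+1080) = 2100 ft.

2100 ft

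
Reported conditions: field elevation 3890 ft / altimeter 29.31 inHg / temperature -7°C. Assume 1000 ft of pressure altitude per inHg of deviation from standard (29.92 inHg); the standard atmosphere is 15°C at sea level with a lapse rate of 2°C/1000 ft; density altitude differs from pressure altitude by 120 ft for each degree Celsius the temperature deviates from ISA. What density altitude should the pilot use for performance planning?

2940 ft

Pressure altitude = 3890 + (29.92 − 29.31) × 1000 = 3890 + (+610) = 4500 ft.
ISA temperature at 4500 ft = 15 − 2 × (4500/1000) = 6°C.
ISA deviation = -7 − 6 = -13°C.
Density altitude = 4500 + 120 × (-13) = 2940 ft.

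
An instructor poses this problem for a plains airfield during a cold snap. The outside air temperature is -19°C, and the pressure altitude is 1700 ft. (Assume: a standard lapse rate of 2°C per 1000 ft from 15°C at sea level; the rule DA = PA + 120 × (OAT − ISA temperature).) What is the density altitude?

ISA temperature at 1700 ft = 15 − 2 × (1700/1000) = 11.6°C.
ISA deviation = -19 − 11.6 = -30.6°C.
Density altitude = 1700 + 120 × (-30.6) = 1700 + (-3672) = -1972 ft.

-1972 ft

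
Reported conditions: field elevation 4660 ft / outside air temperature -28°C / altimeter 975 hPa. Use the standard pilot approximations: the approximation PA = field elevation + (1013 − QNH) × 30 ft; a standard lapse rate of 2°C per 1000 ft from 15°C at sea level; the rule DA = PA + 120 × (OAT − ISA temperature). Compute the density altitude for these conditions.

Pressure altitude = 4660 + (1013 − 975) × 30 = 4660 + (+1140) = 5800 ft.
ISA temperature at 5800 ft = 15 − 2 × (5800/1000) = 3.4°C.
ISA deviation = -28 − 3.4 = -31.4°C.
Density altitude = 5800 + 120 × (-31.4) = 2032 ft.

2032 ft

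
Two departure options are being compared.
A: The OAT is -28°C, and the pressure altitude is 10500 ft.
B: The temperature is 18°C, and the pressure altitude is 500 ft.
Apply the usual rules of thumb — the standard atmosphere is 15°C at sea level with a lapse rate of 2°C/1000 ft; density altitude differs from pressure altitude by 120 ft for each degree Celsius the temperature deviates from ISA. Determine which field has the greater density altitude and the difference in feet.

A: ISA temp = -6°C, deviation -22°C, DA = 10500 + 120 × (-22) = 7860 ft.
B: ISA temp = 14°C, deviation +4°C, DA = 500 + 120 × 4 = 980 ft.
A is higher by 7860 − 980 = 6880 ft.

A by 6880 ft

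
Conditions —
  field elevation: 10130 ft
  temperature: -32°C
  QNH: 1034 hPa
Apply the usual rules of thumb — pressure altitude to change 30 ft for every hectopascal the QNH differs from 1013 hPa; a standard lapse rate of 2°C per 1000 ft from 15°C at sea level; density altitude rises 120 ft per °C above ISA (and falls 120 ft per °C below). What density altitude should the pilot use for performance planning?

Pressure altitude = 10130 + (1013 − 1034) × 30 = 10130 + (-630) = 9500 ft.
ISA temperature at 9500 ft = 15 − 2 × (9500/1000) = -4°C.
ISA deviation = -32 − (-4) = -28°C.
Density altitude = 9500 + 120 × (-28) = 6140 ft.

6140 ft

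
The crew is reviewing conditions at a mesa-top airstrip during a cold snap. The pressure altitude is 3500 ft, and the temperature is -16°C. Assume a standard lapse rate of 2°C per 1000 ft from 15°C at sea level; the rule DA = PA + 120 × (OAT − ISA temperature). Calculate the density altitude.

620 ft

ISA temperature at 3500 ft = 15 − 2 × (3500/1000) = 8°C.
ISA deviation = -16 − 8 = -24°C.
Density altitude = 3500 + 120 × (-24) = 3500 + (-2880) = 620 ft.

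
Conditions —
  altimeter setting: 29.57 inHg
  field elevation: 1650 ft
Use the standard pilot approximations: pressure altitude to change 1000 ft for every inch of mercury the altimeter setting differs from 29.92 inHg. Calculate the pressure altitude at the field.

Pressure correction = (29.92 − 29.57) × 1000 = +350 ft.
Pressure altitude = 1650 + (+350) = 2000 ft.

2000 ft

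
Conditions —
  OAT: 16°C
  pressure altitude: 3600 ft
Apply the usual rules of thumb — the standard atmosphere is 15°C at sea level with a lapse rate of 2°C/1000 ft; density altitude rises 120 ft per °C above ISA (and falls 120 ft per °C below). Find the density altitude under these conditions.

ISA temperature at 3600 ft = 15 − 2 × (3600/1000) = 7.8°C.
ISA deviation = 16 − 7.8 = +8.2°C.
Density altitude = 3600 + 120 × (8.2) = 3600 + (+984) = 4584 ft.

4584 ft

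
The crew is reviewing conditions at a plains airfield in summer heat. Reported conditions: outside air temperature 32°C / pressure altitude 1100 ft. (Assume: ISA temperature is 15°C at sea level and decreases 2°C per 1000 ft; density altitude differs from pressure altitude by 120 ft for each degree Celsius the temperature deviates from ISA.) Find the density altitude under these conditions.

3404 ft

ISA temperature at 1100 ft = 15 − 2 × (1100/1000) = 12.8°C.
ISA deviation = 32 − 12.8 = +19.2°C.
Density altitude = 1100 + 120 × (19.2) = 1100 + (+2304) = 3404 ft.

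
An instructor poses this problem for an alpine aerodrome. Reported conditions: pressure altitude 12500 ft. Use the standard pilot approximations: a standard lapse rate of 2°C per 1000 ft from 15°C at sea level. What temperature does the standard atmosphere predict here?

ISA temperature = 15 − 2 × (12500/1000) = 15 − 25 = -10°C.

-10°C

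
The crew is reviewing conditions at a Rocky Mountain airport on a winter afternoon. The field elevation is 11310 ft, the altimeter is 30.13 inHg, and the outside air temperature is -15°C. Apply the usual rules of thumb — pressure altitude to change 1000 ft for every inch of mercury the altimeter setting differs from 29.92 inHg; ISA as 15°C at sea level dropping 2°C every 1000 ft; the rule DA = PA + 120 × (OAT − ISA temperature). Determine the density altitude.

Pressure altitude = 11310 + (29.92 − 30.13) × 1000 = 11310 + (-210) = 11100 ft.
ISA temperature at 11100 ft = 15 − 2 × (11100/1000) = -7.2°C.
ISA deviation = -15 − (-7.2) = -7.8°C.
Density altitude = 11100 + 120 × (-7.8) = 10164 ft.

10164 ft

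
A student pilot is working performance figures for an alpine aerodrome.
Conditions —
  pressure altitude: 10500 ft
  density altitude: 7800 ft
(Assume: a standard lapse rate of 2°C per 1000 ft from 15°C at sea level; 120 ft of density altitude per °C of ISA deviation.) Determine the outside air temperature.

Density altitude − pressure altitude = 7800 − 10500 = -2700 ft.
At 120 ft/°C that is an ISA deviation of -2700/120 = -22.5°C.
ISA temperature at 10500 ft = 15 − 2 × (10500/1000) = -6°C.
OAT = ISA + deviation = -6 + (-22.5) = -28.5°C.

-28.5°C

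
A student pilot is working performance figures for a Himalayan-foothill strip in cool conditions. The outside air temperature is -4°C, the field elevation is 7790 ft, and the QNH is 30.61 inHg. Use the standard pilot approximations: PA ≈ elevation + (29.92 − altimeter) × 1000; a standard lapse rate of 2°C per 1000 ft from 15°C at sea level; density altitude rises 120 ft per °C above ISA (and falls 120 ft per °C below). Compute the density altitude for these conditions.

Pressure altitude = 7790 + (29.92 − 30.61) × 1000 = 7790 + (-690) = 7100 ft.
ISA temperature at 7100 ft = 15 − 2 × (7100/1000) = 0.8°C.
ISA deviation = -4 − 0.8 = -4.8°C.
Density altitude = 7100 + 120 × (-4.8) = 6524 ft.

6524 ft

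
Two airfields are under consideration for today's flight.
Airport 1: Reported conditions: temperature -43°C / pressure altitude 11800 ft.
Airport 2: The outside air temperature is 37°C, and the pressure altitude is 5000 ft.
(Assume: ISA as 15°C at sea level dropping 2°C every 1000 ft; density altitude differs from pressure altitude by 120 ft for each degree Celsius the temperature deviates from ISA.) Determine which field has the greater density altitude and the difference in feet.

Airport 1: ISA temp = -8.6°C, deviation -34.4°C, DA = 11800 + 120 × (-34.4) = 7672 ft.
Airport 2: ISA temp = 5°C, deviation +32°C, DA = 5000 + 120 × 32 = 8840 ft.
Airport 2 is higher by 8840 − 7672 = 1168 ft.

Airport 2 by 1168 ft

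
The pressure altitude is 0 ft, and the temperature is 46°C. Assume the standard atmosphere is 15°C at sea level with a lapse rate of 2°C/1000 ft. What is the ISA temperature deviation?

ISA temperature at 0 ft = 15 − 2 × (0/1000) = 15°C.
Deviation = OAT − ISA = 46 − 15 = +31°C.

ISA+31°C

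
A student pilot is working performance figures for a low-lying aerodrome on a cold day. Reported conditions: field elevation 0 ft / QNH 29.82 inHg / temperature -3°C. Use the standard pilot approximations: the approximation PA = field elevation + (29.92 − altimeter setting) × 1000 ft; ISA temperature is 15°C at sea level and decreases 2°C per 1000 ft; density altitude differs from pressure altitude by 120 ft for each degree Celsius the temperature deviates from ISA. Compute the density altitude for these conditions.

-2036 ft

Pressure altitude = 0 + (29.92 − 29.82) × 1000 = 0 + (+100) = 100 ft.
ISA temperature at 100 ft = 15 − 2 × (100/1000) = 14.8°C.
ISA deviation = -3 − 14.8 = -17.8°C.
Density altitude = 100 + 120 × (-17.8) = -2036 ft.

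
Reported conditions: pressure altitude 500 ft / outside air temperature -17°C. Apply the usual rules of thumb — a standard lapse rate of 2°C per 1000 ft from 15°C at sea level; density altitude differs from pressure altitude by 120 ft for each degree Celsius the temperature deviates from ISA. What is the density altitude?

ISA temperature at 500 ft = 15 − 2 × (500/1000) = 14°C.
ISA deviation = -17 − 14 = -31°C.
Density altitude = 500 + 120 × (-31) = 500 + (-3720) = -3220 ft.

-3220 ft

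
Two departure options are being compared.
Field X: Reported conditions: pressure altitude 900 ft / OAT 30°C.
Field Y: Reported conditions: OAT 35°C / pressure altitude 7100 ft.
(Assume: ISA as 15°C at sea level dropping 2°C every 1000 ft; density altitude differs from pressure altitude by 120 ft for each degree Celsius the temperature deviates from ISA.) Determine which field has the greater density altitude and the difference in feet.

Field Y by 8288 ft

Field X: ISA temp = 13.2°C, deviation +16.8°C, DA = 900 + 120 × 16.8 = 2916 ft.
Field Y: ISA temp = 0.8°C, deviation +34.2°C, DA = 7100 + 120 × 34.2 = 11204 ft.
Field Y is higher by 11204 − 2916 = 8288 ft.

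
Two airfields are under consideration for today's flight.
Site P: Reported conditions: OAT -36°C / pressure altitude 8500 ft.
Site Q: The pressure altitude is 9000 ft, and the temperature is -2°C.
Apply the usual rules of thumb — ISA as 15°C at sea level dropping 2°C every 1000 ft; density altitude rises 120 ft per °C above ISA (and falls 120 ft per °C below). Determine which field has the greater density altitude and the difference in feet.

Site P: ISA temp = -2°C, deviation -34°C, DA = 8500 + 120 × (-34) = 4420 ft.
Site Q: ISA temp = -3°C, deviation +1°C, DA = 9000 + 120 × 1 = 9120 ft.
Site Q is higher by 9120 − 4420 = 4700 ft.

Site Q by 4700 ft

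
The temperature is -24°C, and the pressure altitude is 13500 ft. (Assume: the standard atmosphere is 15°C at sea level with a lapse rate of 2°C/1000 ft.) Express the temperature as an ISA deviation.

ISA-12°C

ISA temperature at 13500 ft = 15 − 2 × (13500/1000) = -12°C.
Deviation = OAT − ISA = -24 − (-12) = -12°C.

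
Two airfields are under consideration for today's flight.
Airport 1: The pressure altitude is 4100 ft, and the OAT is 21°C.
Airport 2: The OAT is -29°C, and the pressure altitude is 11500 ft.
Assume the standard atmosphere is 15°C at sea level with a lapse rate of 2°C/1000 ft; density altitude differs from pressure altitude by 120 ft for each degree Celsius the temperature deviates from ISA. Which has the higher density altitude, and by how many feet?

Airport 1: ISA temp = 6.8°C, deviation +14.2°C, DA = 4100 + 120 × 14.2 = 5804 ft.
Airport 2: ISA temp = -8°C, deviation -21°C, DA = 11500 + 120 × (-21) = 8980 ft.
Airport 2 is higher by 8980 − 5804 = 3176 ft.

Airport 2 by 3176 ft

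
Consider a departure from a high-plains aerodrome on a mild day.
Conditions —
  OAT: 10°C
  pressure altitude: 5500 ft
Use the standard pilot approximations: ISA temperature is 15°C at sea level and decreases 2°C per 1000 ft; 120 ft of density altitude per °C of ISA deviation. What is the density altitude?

ISA temperature at 5500 ft = 15 − 2 × (5500/1000) = 4°C.
ISA deviation = 10 − 4 = +6°C.
Density altitude = 5500 + 120 × (6) = 5500 + (+720) = 6220 ft.

6220 ft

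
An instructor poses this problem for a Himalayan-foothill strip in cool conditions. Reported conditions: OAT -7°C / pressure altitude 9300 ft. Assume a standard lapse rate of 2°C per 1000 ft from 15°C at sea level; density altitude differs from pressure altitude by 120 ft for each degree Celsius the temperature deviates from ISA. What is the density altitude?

ISA temperature at 9300 ft = 15 − 2 × (9300/1000) = -3.6°C.
ISA deviation = -7 − (-3.6) = -3.4°C.
Density altitude = 9300 + 120 × (-3.4) = 9300 + (-408) = 8892 ft.

8892 ft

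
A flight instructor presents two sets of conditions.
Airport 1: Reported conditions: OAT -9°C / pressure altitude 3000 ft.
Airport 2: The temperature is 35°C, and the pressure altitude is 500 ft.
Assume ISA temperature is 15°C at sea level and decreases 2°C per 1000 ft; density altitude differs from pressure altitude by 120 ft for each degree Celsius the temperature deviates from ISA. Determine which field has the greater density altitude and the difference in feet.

Airport 1: ISA temp = 9°C, deviation -18°C, DA = 3000 + 120 × (-18) = 840 ft.
Airport 2: ISA temp = 14°C, deviation +21°C, DA = 500 + 120 × 21 = 3020 ft.
Airport 2 is higher by 3020 − 840 = 2180 ft.

Airport 2 by 2180 ft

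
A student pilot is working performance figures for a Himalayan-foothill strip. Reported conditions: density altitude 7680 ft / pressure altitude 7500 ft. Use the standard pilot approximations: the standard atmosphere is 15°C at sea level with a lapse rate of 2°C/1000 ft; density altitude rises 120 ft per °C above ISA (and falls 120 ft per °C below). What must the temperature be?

1.5°C

Density altitude − pressure altitude = 7680 − 7500 = +180 ft.
At 120 ft/°C that is an ISA deviation of 180/120 = +1.5°C.
ISA temperature at 7500 ft = 15 − 2 × (7500/1000) = 0°C.
OAT = ISA + deviation = 0 + (+1.5) = 1.5°C.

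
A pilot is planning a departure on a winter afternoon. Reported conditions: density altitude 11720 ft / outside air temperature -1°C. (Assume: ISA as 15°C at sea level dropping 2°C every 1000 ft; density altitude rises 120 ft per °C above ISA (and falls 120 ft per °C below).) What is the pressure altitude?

11000 ft

DA = PA + 120 × (OAT − (15 − 2·PA/1000)) = PA + 120·OAT − 1800 + 0.24·PA = 1.24·PA + 120·OAT − 1800.
So 1.24·PA = 11720 − 120 × (-1) + 1800 = 13640.
PA = 13640 / 1.24 = 11000 ft.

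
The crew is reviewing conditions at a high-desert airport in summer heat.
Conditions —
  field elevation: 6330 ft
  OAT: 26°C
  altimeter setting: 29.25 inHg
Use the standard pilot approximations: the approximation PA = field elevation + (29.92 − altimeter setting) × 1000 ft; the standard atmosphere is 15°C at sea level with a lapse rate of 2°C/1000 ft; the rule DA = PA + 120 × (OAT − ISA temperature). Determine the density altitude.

10000 ft

Pressure altitude = 6330 + (29.92 − 29.25) × 1000 = 6330 + (+670) = 7000 ft.
ISA temperature at 7000 ft = 15 − 2 × (7000/1000) = 1°C.
ISA deviation = 26 − 1 = +25°C.
Density altitude = 7000 + 120 × (25) = 10000 ft.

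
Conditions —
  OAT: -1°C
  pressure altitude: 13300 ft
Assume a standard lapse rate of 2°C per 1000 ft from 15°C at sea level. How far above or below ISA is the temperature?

ISA temperature at 13300 ft = 15 − 2 × (13300/1000) = -11.6°C.
Deviation = OAT − ISA = -1 − (-11.6) = +10.6°C.

ISA+10.6°C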